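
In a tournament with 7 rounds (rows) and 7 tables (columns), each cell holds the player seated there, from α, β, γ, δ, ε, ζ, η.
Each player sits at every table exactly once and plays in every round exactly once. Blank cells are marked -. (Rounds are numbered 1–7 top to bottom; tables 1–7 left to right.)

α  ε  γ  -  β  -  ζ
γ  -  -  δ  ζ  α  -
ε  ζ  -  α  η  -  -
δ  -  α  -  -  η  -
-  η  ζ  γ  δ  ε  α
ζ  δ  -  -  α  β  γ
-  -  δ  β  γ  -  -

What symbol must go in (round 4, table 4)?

ζ

Round 1, table 4: round 1 has {α, β, γ, ε, ζ} and table 4 has {α, β, γ, δ}, leaving only η.
Round 1, table 6: round 1 has {α, β, γ, ε, ζ, η} and table 6 has {α, β, ε, η}, leaving only δ.
Round 2, table 2: round 2 has {α, γ, δ, ζ} and table 2 has {δ, ε, ζ, η}, leaving only β.
Round 3, table 3: round 3 has {α, ε, ζ, η} and table 3 has {α, γ, δ, ζ}, leaving only β.
Round 3, table 6: round 3 has {α, β, ε, ζ, η} and table 6 has {α, β, δ, ε, η}, leaving only γ.
Round 3, table 7: round 3 has {α, β, γ, ε, ζ, η} and table 7 has {α, γ, ζ}, leaving only δ.
Round 4, table 2: round 4 has {α, δ, η} and table 2 has {β, δ, ε, ζ, η}, leaving only γ.
Round 4, table 5: round 4 has {α, γ, δ, η} and table 5 has {α, β, γ, δ, ζ, η}, leaving only ε.
Round 4 already has {α, γ, δ, ε, η} and table 4 already has {α, β, γ, δ, η}, so round 4, table 4 must be ζ.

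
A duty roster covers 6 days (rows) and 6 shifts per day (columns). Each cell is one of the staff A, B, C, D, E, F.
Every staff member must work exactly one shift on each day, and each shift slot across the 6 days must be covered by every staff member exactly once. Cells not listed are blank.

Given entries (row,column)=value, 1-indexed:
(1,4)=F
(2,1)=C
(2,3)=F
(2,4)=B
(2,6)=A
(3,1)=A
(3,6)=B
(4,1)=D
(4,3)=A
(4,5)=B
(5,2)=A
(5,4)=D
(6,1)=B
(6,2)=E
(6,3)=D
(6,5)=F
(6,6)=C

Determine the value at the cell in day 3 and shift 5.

D

Day 1, shift 1: day 1 has {F} and shift 1 has {A, B, C, D}, leaving only E.
Day 1, shift 6: day 1 has {E, F} and shift 6 has {A, B, C}, leaving only D.
Day 2, shift 2: day 2 has {A, B, C, F} and shift 2 has {A, E}, leaving only D.
Day 2, shift 5: day 2 has {A, B, C, D, F} and shift 5 has {B, F}, leaving only E.
Day 5, shift 1: day 5 has {A, D} and shift 1 has {A, B, C, D, E}, leaving only F.
Day 5, shift 5: day 5 has {A, D, F} and shift 5 has {B, E, F}, leaving only C.
Day 3 already has {A, B} and shift 5 already has {B, C, E, F}, so day 3, shift 5 must be D.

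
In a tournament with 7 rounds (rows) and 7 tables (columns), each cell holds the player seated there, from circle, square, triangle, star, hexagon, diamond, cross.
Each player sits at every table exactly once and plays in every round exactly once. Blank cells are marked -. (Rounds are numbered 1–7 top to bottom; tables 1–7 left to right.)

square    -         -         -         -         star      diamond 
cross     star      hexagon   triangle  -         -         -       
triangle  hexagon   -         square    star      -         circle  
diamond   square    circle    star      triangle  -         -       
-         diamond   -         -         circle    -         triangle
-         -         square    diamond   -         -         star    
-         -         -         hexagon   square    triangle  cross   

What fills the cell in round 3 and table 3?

cross

Round 2, table 5: round 2 has {triangle, star, hexagon, cross} and table 5 has {circle, square, triangle, star}, leaving only diamond.
Round 2, table 7: round 2 has {triangle, star, hexagon, diamond, cross} and table 7 has {circle, triangle, star, diamond, cross}, leaving only square.
Round 2, table 6: round 2 has {square, triangle, star, hexagon, diamond, cross} and table 6 has {triangle, star}, leaving only circle.
Round 4, table 7: round 4 has {circle, square, triangle, star, diamond} and table 7 has {circle, square, triangle, star, diamond, cross}, leaving only hexagon.
Round 4, table 6: round 4 has {circle, square, triangle, star, hexagon, diamond} and table 6 has {circle, triangle, star}, leaving only cross.
Round 3, table 6: round 3 has {circle, square, triangle, star, hexagon} and table 6 has {circle, triangle, star, cross}, leaving only diamond.
Round 3 already has {circle, square, triangle, star, hexagon, diamond} and table 3 already has {circle, square, hexagon}, so round 3, table 3 must be cross.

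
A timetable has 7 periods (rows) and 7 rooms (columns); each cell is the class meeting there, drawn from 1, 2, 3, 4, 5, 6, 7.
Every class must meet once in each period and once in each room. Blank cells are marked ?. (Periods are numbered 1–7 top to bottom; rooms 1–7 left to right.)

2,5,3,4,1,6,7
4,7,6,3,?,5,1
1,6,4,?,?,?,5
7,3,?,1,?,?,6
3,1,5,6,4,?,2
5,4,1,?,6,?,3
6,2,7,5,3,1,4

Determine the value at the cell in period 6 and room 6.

Period 2, room 5: period 2 has {1, 3, 4, 5, 6, 7} and room 5 has {1, 3, 4, 6}, leaving only 2.
Period 3, room 5: period 3 has {1, 4, 5, 6} and room 5 has {1, 2, 3, 4, 6}, leaving only 7.
Period 3, room 4: period 3 has {1, 4, 5, 6, 7} and room 4 has {1, 3, 4, 5, 6}, leaving only 2.
Period 3, room 6: period 3 has {1, 2, 4, 5, 6, 7} and room 6 has {1, 5, 6}, leaving only 3.
Period 4, room 3: period 4 has {1, 3, 6, 7} and room 3 has {1, 3, 4, 5, 6, 7}, leaving only 2.
Period 4, room 5: period 4 has {1, 2, 3, 6, 7} and room 5 has {1, 2, 3, 4, 6, 7}, leaving only 5.
Period 4, room 6: period 4 has {1, 2, 3, 5, 6, 7} and room 6 has {1, 3, 5, 6}, leaving only 4.
Period 5, room 6: period 5 has {1, 2, 3, 4, 5, 6} and room 6 has {1, 3, 4, 5, 6}, leaving only 7.
Period 6 already has {1, 3, 4, 5, 6} and room 6 already has {1, 3, 4, 5, 6, 7}, so period 6, room 6 must be 2.

2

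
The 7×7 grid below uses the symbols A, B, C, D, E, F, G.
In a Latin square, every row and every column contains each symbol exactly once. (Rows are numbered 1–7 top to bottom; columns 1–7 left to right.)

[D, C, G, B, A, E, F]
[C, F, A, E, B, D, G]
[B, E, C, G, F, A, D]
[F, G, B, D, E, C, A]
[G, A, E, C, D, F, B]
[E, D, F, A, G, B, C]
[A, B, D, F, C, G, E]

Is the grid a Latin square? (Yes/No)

Yes

Each row is a permutation of the 7 symbols, and so is each column.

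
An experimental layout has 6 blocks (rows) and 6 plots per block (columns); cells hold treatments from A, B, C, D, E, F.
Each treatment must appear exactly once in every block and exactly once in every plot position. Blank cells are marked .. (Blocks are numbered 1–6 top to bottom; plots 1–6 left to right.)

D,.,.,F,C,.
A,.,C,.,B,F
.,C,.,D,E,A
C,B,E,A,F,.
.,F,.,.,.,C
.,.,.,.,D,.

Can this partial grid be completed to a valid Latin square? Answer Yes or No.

No block or plot among the givens repeats a symbol, and propagating forced cells runs into no contradiction.
One valid completion exists (for instance, D A B F C E / A D C E B F / B C F D E A / C B E A F D / E F D B A C / F E A C D B).

Yes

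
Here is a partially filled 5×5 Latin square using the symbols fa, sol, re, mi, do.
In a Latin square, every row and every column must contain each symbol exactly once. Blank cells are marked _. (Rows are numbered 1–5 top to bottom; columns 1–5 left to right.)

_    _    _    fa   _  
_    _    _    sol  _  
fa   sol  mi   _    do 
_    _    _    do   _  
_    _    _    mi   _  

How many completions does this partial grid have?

56

Row 1, column 1: eliminating its row and column leaves {sol, re, mi, do}.
Row 1, column 2: eliminating its row and column leaves {re, mi, do}.
Row 1, column 3: eliminating its row and column leaves {sol, re, do}.
Row 1, column 5: eliminating its row and column leaves {sol, re, mi}.
Row 2, column 1: eliminating its row and column leaves {re, mi, do}.
Row 2, column 2: eliminating its row and column leaves {fa, re, mi, do}.
Row 2, column 3: eliminating its row and column leaves {fa, re, do}.
Row 2, column 5: eliminating its row and column leaves {fa, re, mi}.
Row 3, column 4: eliminating its row and column leaves {re}.
Row 4, column 1: eliminating its row and column leaves {sol, re, mi}.
Row 4, column 2: eliminating its row and column leaves {fa, re, mi}.
Row 4, column 3: eliminating its row and column leaves {fa, sol, re}.
Row 4, column 5: eliminating its row and column leaves {fa, sol, re, mi}.
Row 5, column 1: eliminating its row and column leaves {sol, re, do}.
Row 5, column 2: eliminating its row and column leaves {fa, re, do}.
Row 5, column 3: eliminating its row and column leaves {fa, sol, re, do}.
Row 5, column 5: eliminating its row and column leaves {fa, sol, re}.
Enumerating the assignments across these blanks that avoid any row or column repeat gives 56 completions.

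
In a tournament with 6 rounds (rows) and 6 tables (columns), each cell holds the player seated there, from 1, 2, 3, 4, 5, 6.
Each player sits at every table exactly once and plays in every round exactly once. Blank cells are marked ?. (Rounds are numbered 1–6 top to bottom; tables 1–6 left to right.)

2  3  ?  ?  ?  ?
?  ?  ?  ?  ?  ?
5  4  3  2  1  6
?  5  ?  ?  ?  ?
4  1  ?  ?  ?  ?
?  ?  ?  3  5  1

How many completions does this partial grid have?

Round 1, table 3: eliminating its round and table leaves {1, 4, 5, 6}.
Round 1, table 4: eliminating its round and table leaves {1, 4, 5, 6}.
Round 1, table 5: eliminating its round and table leaves {4, 6}.
Round 1, table 6: eliminating its round and table leaves {4, 5}.
Round 2, table 1: eliminating its round and table leaves {1, 3, 6}.
Round 2, table 2: eliminating its round and table leaves {2, 6}.
Round 2, table 3: eliminating its round and table leaves {1, 2, 4, 5, 6}.
Round 2, table 4: eliminating its round and table leaves {1, 4, 5, 6}.
Round 2, table 5: eliminating its round and table leaves {2, 3, 4, 6}.
Round 2, table 6: eliminating its round and table leaves {2, 3, 4, 5}.
Round 4, table 1: eliminating its round and table leaves {1, 3, 6}.
Round 4, table 3: eliminating its round and table leaves {1, 2, 4, 6}.
Round 4, table 4: eliminating its round and table leaves {1, 4, 6}.
Round 4, table 5: eliminating its round and table leaves {2, 3, 4, 6}.
Round 4, table 6: eliminating its round and table leaves {2, 3, 4}.
Round 5, table 3: eliminating its round and table leaves {2, 5, 6}.
Round 5, table 4: eliminating its round and table leaves {5, 6}.
Round 5, table 5: eliminating its round and table leaves {2, 3, 6}.
Round 5, table 6: eliminating its round and table leaves {2, 3, 5}.
Round 6, table 1: eliminating its round and table leaves {6}.
Round 6, table 2: eliminating its round and table leaves {2, 6}.
Round 6, table 3: eliminating its round and table leaves {2, 4, 6}.
Enumerating the assignments across these blanks that avoid any round or table repeat gives 20 completions.

20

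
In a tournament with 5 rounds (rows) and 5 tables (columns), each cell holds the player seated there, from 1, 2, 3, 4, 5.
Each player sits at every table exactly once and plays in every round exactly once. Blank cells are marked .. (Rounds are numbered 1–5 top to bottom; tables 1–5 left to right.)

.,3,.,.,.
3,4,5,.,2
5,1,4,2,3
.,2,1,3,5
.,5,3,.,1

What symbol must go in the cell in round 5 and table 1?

2

Round 1, table 3: round 1 has {3} and table 3 has {1, 3, 4, 5}, leaving only 2.
Round 1, table 5: round 1 has {2, 3} and table 5 has {1, 2, 3, 5}, leaving only 4.
Round 1, table 1: round 1 has {2, 3, 4} and table 1 has {3, 5}, leaving only 1.
Round 1, table 4: round 1 has {1, 2, 3, 4} and table 4 has {2, 3}, leaving only 5.
Round 2, table 4: round 2 has {2, 3, 4, 5} and table 4 has {2, 3, 5}, leaving only 1.
Round 4, table 1: round 4 has {1, 2, 3, 5} and table 1 has {1, 3, 5}, leaving only 4.
Round 5 already has {1, 3, 5} and table 1 already has {1, 3, 4, 5}, so round 5, table 1 must be 2.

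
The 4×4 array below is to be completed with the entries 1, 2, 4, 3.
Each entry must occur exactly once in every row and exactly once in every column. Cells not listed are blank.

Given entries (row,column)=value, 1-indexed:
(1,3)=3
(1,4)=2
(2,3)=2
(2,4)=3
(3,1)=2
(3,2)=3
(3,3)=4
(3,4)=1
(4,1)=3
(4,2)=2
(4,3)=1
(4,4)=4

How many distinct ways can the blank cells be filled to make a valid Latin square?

Row 1, column 1: eliminating its row and column leaves {1, 4}.
Row 1, column 2: eliminating its row and column leaves {1, 4}.
Row 2, column 1: eliminating its row and column leaves {1, 4}.
Row 2, column 2: eliminating its row and column leaves {1, 4}.
Enumerating the assignments across these blanks that avoid any row or column repeat gives 2 completions.

2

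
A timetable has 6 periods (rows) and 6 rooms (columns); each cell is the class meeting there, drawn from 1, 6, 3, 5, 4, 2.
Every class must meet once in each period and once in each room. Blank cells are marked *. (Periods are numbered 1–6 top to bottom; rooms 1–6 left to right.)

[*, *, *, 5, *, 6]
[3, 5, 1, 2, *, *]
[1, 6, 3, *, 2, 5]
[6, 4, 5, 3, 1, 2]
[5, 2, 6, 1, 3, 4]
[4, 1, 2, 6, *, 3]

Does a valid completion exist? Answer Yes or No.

No

Period 2, room 6: period 2 together with room 6 already contain {1, 6, 3, 5, 4, 2} — every symbol — so nothing can go there. The grid has no valid completion.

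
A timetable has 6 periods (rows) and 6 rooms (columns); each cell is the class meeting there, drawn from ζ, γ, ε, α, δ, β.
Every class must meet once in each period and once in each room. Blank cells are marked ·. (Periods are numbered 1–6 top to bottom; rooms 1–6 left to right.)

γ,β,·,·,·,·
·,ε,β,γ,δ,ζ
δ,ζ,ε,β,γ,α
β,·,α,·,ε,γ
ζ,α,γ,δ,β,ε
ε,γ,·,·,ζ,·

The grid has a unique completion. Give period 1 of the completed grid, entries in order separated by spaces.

γ β ζ ε α δ

Period 1, room 5: period 1 has {γ, β} and room 5 has {ζ, γ, ε, δ, β}, leaving only α.
Period 1, room 6: period 1 has {γ, α, β} and room 6 has {ζ, γ, ε, α}, leaving only δ.
Period 1, room 3: period 1 has {γ, α, δ, β} and room 3 has {γ, ε, α, β}, leaving only ζ.
Period 1, room 4: period 1 has {ζ, γ, α, δ, β} and room 4 has {γ, δ, β}, leaving only ε.
So period 1 reads: γ β ζ ε α δ.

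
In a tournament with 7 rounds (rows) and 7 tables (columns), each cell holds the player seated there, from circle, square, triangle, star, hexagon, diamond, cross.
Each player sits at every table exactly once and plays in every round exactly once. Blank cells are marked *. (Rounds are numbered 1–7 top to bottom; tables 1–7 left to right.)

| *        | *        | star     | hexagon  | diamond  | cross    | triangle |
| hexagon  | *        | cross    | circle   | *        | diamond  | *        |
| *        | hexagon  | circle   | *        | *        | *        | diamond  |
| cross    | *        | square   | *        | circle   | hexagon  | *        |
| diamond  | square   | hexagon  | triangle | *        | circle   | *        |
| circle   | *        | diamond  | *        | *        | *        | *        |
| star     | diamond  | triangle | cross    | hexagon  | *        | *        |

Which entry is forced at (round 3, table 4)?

Round 1, table 1: round 1 has {triangle, star, hexagon, diamond, cross} and table 1 has {circle, star, hexagon, diamond, cross}, leaving only square.
Round 1, table 2: round 1 has {square, triangle, star, hexagon, diamond, cross} and table 2 has {square, hexagon, diamond}, leaving only circle.
Round 3, table 1: round 3 has {circle, hexagon, diamond} and table 1 has {circle, square, star, hexagon, diamond, cross}, leaving only triangle.
Round 4, table 7: round 4 has {circle, square, hexagon, cross} and table 7 has {triangle, diamond}, leaving only star.
Round 2, table 7: round 2 has {circle, hexagon, diamond, cross} and table 7 has {triangle, star, diamond}, leaving only square.
Round 4, table 2: round 4 has {circle, square, star, hexagon, cross} and table 2 has {circle, square, hexagon, diamond}, leaving only triangle.
Round 2, table 2: round 2 has {circle, square, hexagon, diamond, cross} and table 2 has {circle, square, triangle, hexagon, diamond}, leaving only star.
Round 2, table 5: round 2 has {circle, square, star, hexagon, diamond, cross} and table 5 has {circle, hexagon, diamond}, leaving only triangle.
Round 4, table 4: round 4 has {circle, square, triangle, star, hexagon, cross} and table 4 has {circle, triangle, hexagon, cross}, leaving only diamond.
Round 5, table 7: round 5 has {circle, square, triangle, hexagon, diamond} and table 7 has {square, triangle, star, diamond}, leaving only cross.
Round 5, table 5: round 5 has {circle, square, triangle, hexagon, diamond, cross} and table 5 has {circle, triangle, hexagon, diamond}, leaving only star.
Round 6, table 2: round 6 has {circle, diamond} and table 2 has {circle, square, triangle, star, hexagon, diamond}, leaving only cross.
Round 6, table 5: round 6 has {circle, diamond, cross} and table 5 has {circle, triangle, star, hexagon, diamond}, leaving only square.
Round 3, table 5: round 3 has {circle, triangle, hexagon, diamond} and table 5 has {circle, square, triangle, star, hexagon, diamond}, leaving only cross.
Round 6, table 4: round 6 has {circle, square, diamond, cross} and table 4 has {circle, triangle, hexagon, diamond, cross}, leaving only star.
Round 3 already has {circle, triangle, hexagon, diamond, cross} and table 4 already has {circle, triangle, star, hexagon, diamond, cross}, so round 3, table 4 must be square.

square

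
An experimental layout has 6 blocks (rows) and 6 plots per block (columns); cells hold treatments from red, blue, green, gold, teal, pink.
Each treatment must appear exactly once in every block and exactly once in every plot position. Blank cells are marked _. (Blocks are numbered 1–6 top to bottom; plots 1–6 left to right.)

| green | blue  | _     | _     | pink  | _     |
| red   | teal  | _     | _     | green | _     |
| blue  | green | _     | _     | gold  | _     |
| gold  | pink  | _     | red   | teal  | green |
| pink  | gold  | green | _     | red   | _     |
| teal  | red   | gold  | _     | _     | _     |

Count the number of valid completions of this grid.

3

Block 1, plot 3: eliminating its block and plot leaves {red, teal}.
Block 1, plot 4: eliminating its block and plot leaves {gold, teal}.
Block 1, plot 6: eliminating its block and plot leaves {red, gold, teal}.
Block 2, plot 3: eliminating its block and plot leaves {blue, pink}.
Block 2, plot 4: eliminating its block and plot leaves {blue, gold, pink}.
Block 2, plot 6: eliminating its block and plot leaves {blue, gold, pink}.
Block 3, plot 3: eliminating its block and plot leaves {red, teal, pink}.
Block 3, plot 4: eliminating its block and plot leaves {teal, pink}.
Block 3, plot 6: eliminating its block and plot leaves {red, teal, pink}.
Block 4, plot 3: eliminating its block and plot leaves {blue}.
Block 5, plot 4: eliminating its block and plot leaves {blue, teal}.
Block 5, plot 6: eliminating its block and plot leaves {blue, teal}.
Block 6, plot 4: eliminating its block and plot leaves {blue, green, pink}.
Block 6, plot 5: eliminating its block and plot leaves {blue}.
Block 6, plot 6: eliminating its block and plot leaves {blue, pink}.
Enumerating the assignments across these blanks that avoid any block or plot repeat gives 3 completions.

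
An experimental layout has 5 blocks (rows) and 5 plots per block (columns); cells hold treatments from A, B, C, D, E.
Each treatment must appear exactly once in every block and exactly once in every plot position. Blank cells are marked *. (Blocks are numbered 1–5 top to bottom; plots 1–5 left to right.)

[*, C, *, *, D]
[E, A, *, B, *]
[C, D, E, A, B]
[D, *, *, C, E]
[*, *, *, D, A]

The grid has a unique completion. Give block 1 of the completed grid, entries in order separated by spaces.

Block 1, plot 4: block 1 has {C, D} and plot 4 has {A, B, C, D}, leaving only E.
Block 2, plot 5: block 2 has {A, B, E} and plot 5 has {A, B, D, E}, leaving only C.
Block 2, plot 3: block 2 has {A, B, C, E} and plot 3 has {E}, leaving only D.
Block 4, plot 2: block 4 has {C, D, E} and plot 2 has {A, C, D}, leaving only B.
Block 4, plot 3: block 4 has {B, C, D, E} and plot 3 has {D, E}, leaving only A.
Block 1, plot 3: block 1 has {C, D, E} and plot 3 has {A, D, E}, leaving only B.
Block 1, plot 1: block 1 has {B, C, D, E} and plot 1 has {C, D, E}, leaving only A.
So block 1 reads: A C B E D.

A C B E D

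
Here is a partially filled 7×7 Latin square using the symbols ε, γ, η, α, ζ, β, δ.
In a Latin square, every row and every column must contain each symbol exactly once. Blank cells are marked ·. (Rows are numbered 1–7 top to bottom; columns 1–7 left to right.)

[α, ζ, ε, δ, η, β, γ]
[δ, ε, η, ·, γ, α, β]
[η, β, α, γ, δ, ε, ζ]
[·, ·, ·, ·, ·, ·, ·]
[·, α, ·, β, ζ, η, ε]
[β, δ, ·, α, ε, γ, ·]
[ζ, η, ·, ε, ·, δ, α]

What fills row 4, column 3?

β

Row 2, column 4: row 2 has {ε, γ, η, α, β, δ} and column 4 has {ε, γ, α, β, δ}, leaving only ζ.
Row 4, column 2: row 4 has {} and column 2 has {ε, η, α, ζ, β, δ}, leaving only γ.
Row 4, column 1: row 4 has {γ} and column 1 has {η, α, ζ, β, δ}, leaving only ε.
Row 4, column 4: row 4 has {ε, γ} and column 4 has {ε, γ, α, ζ, β, δ}, leaving only η.
Row 4, column 6: row 4 has {ε, γ, η} and column 6 has {ε, γ, η, α, β, δ}, leaving only ζ.
Row 4, column 7: row 4 has {ε, γ, η, ζ} and column 7 has {ε, γ, α, ζ, β}, leaving only δ.
Row 4 already has {ε, γ, η, ζ, δ} and column 3 already has {ε, η, α}, so row 4, column 3 must be β.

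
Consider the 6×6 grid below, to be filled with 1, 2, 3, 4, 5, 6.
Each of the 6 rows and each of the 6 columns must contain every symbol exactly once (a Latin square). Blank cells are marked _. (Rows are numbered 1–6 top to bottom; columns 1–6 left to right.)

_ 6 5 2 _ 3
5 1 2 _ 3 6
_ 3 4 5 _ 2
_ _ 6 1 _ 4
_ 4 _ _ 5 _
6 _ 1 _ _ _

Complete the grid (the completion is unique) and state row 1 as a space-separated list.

Row 2, column 4: row 2 has {1, 2, 3, 5, 6} and column 4 has {1, 2, 5}, leaving only 4.
Row 3, column 1: row 3 has {2, 3, 4, 5} and column 1 has {5, 6}, leaving only 1.
Row 1, column 1: row 1 has {2, 3, 5, 6} and column 1 has {1, 5, 6}, leaving only 4.
Row 1, column 5: row 1 has {2, 3, 4, 5, 6} and column 5 has {3, 5}, leaving only 1.
So row 1 reads: 4 6 5 2 1 3.

4 6 5 2 1 3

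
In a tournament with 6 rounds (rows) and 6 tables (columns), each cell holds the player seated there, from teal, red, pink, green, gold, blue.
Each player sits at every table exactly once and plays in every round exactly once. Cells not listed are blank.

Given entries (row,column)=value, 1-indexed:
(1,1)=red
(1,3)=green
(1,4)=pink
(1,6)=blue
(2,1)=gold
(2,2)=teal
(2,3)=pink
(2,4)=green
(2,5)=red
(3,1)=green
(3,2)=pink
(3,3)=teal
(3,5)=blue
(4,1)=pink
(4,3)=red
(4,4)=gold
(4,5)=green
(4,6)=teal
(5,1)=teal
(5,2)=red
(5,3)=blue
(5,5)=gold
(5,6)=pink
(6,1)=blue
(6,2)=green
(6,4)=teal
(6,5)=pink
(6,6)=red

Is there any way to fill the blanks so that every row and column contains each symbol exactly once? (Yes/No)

Round 2, table 6: round 2 together with table 6 already contain {teal, red, pink, green, gold, blue} — every symbol — so nothing can go there. The grid has no valid completion.

No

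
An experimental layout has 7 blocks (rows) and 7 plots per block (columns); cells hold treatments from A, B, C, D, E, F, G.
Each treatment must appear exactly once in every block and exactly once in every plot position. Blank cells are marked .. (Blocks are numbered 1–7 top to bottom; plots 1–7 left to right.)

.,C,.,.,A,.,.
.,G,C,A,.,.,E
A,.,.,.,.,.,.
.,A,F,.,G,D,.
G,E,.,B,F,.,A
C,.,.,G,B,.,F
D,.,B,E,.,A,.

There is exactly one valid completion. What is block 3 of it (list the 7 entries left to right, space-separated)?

Block 2, plot 5: block 2 has {A, C, E, G} and plot 5 has {A, B, F, G}, leaving only D.
Block 4, plot 4: block 4 has {A, D, F, G} and plot 4 has {A, B, E, G}, leaving only C.
Block 4, plot 7: block 4 has {A, C, D, F, G} and plot 7 has {A, E, F}, leaving only B.
Block 4, plot 1: block 4 has {A, B, C, D, F, G} and plot 1 has {A, C, D, G}, leaving only E.
Block 5, plot 3: block 5 has {A, B, E, F, G} and plot 3 has {B, C, F}, leaving only D.
Block 5, plot 6: block 5 has {A, B, D, E, F, G} and plot 6 has {A, D}, leaving only C.
Block 6, plot 2: block 6 has {B, C, F, G} and plot 2 has {A, C, E, G}, leaving only D.
Block 6, plot 6: block 6 has {B, C, D, F, G} and plot 6 has {A, C, D}, leaving only E.
Block 6, plot 3: block 6 has {B, C, D, E, F, G} and plot 3 has {B, C, D, F}, leaving only A.
Block 7, plot 2: block 7 has {A, B, D, E} and plot 2 has {A, C, D, E, G}, leaving only F.
Block 3, plot 2: block 3 has {A} and plot 2 has {A, C, D, E, F, G}, leaving only B.
Block 7, plot 5: block 7 has {A, B, D, E, F} and plot 5 has {A, B, D, F, G}, leaving only C.
Block 3, plot 5: block 3 has {A, B} and plot 5 has {A, B, C, D, F, G}, leaving only E.
Block 3, plot 3: block 3 has {A, B, E} and plot 3 has {A, B, C, D, F}, leaving only G.
Block 3, plot 6: block 3 has {A, B, E, G} and plot 6 has {A, C, D, E}, leaving only F.
Block 3, plot 4: block 3 has {A, B, E, F, G} and plot 4 has {A, B, C, E, G}, leaving only D.
Block 3, plot 7: block 3 has {A, B, D, E, F, G} and plot 7 has {A, B, E, F}, leaving only C.
So block 3 reads: A B G D E F C.

A B G D E F C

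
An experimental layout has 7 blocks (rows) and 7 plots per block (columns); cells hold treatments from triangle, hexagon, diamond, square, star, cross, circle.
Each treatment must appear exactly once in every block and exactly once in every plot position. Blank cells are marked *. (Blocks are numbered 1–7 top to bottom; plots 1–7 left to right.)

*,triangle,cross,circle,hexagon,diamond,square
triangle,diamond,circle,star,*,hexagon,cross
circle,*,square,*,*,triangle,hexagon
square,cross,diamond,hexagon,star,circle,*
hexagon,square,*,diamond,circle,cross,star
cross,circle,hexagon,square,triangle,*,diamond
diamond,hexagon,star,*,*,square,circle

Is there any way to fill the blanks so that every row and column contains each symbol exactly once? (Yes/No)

Yes

No block or plot among the givens repeats a symbol, and propagating forced cells runs into no contradiction.
One valid completion exists (for instance, star triangle cross circle hexagon diamond square / triangle diamond circle star square hexagon cross / circle star square cross diamond triangle hexagon / square cross diamond hexagon star circle triangle / hexagon square triangle diamond circle cross star / cross circle hexagon square triangle star diamond / diamond hexagon star triangle cross square circle).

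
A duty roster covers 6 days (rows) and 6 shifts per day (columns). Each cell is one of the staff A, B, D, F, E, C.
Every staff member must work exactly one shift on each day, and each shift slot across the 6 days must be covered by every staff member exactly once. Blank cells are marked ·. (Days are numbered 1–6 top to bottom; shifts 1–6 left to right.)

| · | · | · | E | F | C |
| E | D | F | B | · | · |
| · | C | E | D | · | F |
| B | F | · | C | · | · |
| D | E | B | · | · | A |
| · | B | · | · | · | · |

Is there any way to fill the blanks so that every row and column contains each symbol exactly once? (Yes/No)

No

Day 2, shift 6: day 2 together with shift 6 already contain {A, B, D, F, E, C} — every symbol — so nothing can go there. The grid has no valid completion.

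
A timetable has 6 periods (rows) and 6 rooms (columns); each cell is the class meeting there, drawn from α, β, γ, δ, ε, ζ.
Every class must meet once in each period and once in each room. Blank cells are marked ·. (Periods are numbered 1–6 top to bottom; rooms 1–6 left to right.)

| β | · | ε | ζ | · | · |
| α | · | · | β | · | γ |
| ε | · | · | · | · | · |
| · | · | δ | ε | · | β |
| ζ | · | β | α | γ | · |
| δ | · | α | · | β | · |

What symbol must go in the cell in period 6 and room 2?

ζ

Period 2, room 3: period 2 has {α, β, γ} and room 3 has {α, β, δ, ε}, leaving only ζ.
Period 3, room 3: period 3 has {ε} and room 3 has {α, β, δ, ε, ζ}, leaving only γ.
Period 3, room 4: period 3 has {γ, ε} and room 4 has {α, β, ε, ζ}, leaving only δ.
Period 4, room 1: period 4 has {β, δ, ε} and room 1 has {α, β, δ, ε, ζ}, leaving only γ.
Period 6, room 4: period 6 has {α, β, δ} and room 4 has {α, β, δ, ε, ζ}, leaving only γ.
Period 6, room 2 is narrowed to {ε, ζ}.
If it were ε, then period 5, room 2 would be left with no valid symbol.
So period 6, room 2 must be ζ.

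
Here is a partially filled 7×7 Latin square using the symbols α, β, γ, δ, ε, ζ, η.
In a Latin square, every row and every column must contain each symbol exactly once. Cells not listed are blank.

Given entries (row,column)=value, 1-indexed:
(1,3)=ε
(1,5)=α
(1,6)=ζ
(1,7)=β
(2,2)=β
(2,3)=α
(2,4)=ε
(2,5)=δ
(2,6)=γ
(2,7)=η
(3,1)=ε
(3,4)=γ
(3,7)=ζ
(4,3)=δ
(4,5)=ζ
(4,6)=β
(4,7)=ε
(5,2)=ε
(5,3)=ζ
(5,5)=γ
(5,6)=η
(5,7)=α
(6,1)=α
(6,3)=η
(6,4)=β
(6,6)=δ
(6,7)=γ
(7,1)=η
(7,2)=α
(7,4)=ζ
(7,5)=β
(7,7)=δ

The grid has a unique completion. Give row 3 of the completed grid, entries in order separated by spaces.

Row 3, column 3: row 3 has {γ, ε, ζ} and column 3 has {α, δ, ε, ζ, η}, leaving only β.
Row 3, column 5: row 3 has {β, γ, ε, ζ} and column 5 has {α, β, γ, δ, ζ}, leaving only η.
Row 3, column 2: row 3 has {β, γ, ε, ζ, η} and column 2 has {α, β, ε}, leaving only δ.
Row 3, column 6: row 3 has {β, γ, δ, ε, ζ, η} and column 6 has {β, γ, δ, ζ, η}, leaving only α.
So row 3 reads: ε δ β γ η α ζ.

ε δ β γ η α ζ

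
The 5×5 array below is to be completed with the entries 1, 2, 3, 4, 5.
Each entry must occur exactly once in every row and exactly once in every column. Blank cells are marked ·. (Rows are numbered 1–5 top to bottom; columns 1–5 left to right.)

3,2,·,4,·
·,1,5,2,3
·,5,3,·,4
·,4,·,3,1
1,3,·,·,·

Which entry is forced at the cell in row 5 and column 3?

4

Row 1, column 3: row 1 has {2, 3, 4} and column 3 has {3, 5}, leaving only 1.
Row 1, column 5: row 1 has {1, 2, 3, 4} and column 5 has {1, 3, 4}, leaving only 5.
Row 2, column 1: row 2 has {1, 2, 3, 5} and column 1 has {1, 3}, leaving only 4.
Row 3, column 1: row 3 has {3, 4, 5} and column 1 has {1, 3, 4}, leaving only 2.
Row 3, column 4: row 3 has {2, 3, 4, 5} and column 4 has {2, 3, 4}, leaving only 1.
Row 4, column 1: row 4 has {1, 3, 4} and column 1 has {1, 2, 3, 4}, leaving only 5.
Row 4, column 3: row 4 has {1, 3, 4, 5} and column 3 has {1, 3, 5}, leaving only 2.
Row 5 already has {1, 3} and column 3 already has {1, 2, 3, 5}, so row 5, column 3 must be 4.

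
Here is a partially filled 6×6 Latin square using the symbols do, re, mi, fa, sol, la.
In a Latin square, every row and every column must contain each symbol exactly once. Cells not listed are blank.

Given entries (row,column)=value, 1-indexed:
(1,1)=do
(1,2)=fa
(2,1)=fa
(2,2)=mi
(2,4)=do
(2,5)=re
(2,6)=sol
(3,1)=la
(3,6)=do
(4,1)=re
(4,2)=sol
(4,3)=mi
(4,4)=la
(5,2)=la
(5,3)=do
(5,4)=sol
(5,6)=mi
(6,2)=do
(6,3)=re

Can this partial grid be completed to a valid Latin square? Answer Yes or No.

No

Row 5, column 1: row 5 together with column 1 already contain {do, re, mi, fa, sol, la} — every symbol — so nothing can go there. The grid has no valid completion.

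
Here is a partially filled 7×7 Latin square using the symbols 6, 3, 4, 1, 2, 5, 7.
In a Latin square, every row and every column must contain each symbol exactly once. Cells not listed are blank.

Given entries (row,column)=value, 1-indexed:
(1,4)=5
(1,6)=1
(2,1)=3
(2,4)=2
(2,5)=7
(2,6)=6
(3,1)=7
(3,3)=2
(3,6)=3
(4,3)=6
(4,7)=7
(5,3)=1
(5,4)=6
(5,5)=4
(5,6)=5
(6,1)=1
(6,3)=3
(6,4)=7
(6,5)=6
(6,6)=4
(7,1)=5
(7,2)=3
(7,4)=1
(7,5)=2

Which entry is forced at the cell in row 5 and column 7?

Row 1, column 5: row 1 has {1, 5} and column 5 has {6, 4, 2, 7}, leaving only 3.
Row 3, column 4: row 3 has {3, 2, 7} and column 4 has {6, 1, 2, 5, 7}, leaving only 4.
Row 4, column 4: row 4 has {6, 7} and column 4 has {6, 4, 1, 2, 5, 7}, leaving only 3.
Row 4, column 6: row 4 has {6, 3, 7} and column 6 has {6, 3, 4, 1, 5}, leaving only 2.
Row 4, column 1: row 4 has {6, 3, 2, 7} and column 1 has {3, 1, 5, 7}, leaving only 4.
Row 5, column 1: row 5 has {6, 4, 1, 5} and column 1 has {3, 4, 1, 5, 7}, leaving only 2.
Row 5 already has {6, 4, 1, 2, 5} and column 7 already has {7}, so row 5, column 7 must be 3.

3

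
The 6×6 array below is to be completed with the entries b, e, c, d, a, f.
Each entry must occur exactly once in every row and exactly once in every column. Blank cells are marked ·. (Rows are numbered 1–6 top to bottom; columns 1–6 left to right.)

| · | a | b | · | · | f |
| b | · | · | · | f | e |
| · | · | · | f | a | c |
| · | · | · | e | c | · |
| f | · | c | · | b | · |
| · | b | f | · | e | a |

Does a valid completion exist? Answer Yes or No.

Row 1, column 5: row 1 has {b, a, f} and column 5 has {b, e, c, a, f}, so it must be d.
Row 1, column 4: row 1 has {b, d, a, f} and column 4 has {e, f}, so it must be c.
Row 1, column 1: row 1 has {b, c, d, a, f} and column 1 has {b, f}, so it must be e.
Row 3, column 1: row 3 has {c, a, f} and column 1 has {b, e, f}, so it must be d.
Row 3, column 2: row 3 has {c, d, a, f} and column 2 has {b, a}, so it must be e.
Now row 3, column 3: row 3 together with column 3 already contain {b, e, c, d, a, f} — every symbol — so nothing can go there. The grid has no valid completion.

No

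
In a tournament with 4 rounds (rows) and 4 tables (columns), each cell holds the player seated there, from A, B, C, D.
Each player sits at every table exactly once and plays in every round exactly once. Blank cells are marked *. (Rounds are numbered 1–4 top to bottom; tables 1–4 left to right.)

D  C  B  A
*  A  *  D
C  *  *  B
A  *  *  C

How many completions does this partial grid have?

Round 2, table 1: eliminating its round and table leaves {B}.
Round 2, table 3: eliminating its round and table leaves {C}.
Round 3, table 2: eliminating its round and table leaves {D}.
Round 3, table 3: eliminating its round and table leaves {A, D}.
Round 4, table 2: eliminating its round and table leaves {B, D}.
Round 4, table 3: eliminating its round and table leaves {D}.
Only one assignment across all blanks avoids any round or table repeat, giving 1 completion.

1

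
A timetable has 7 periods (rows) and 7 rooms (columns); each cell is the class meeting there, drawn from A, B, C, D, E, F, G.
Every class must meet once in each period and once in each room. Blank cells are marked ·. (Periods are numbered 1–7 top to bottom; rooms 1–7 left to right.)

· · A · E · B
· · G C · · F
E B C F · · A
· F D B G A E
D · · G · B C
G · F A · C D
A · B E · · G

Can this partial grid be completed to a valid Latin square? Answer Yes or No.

Period 1, room 4: period 1 has {A, B, E} and room 4 has {A, B, C, E, F, G}, so it must be D.
Period 2, room 1: period 2 has {C, F, G} and room 1 has {A, D, E, G}, so it must be B.
Period 3, room 5: period 3 has {A, B, C, E, F} and room 5 has {E, G}, so it must be D.
Period 2, room 5: period 2 has {B, C, F, G} and room 5 has {D, E, G}, so it must be A.
Period 3, room 6: period 3 has {A, B, C, D, E, F} and room 6 has {A, B, C}, so it must be G.
Period 1, room 6: period 1 has {A, B, D, E} and room 6 has {A, B, C, G}, so it must be F.
Period 1, room 1: period 1 has {A, B, D, E, F} and room 1 has {A, B, D, E, G}, so it must be C.
Now period 4, room 1: period 4 together with room 1 already contain {A, B, C, D, E, F, G} — every symbol — so nothing can go there. The grid has no valid completion.

No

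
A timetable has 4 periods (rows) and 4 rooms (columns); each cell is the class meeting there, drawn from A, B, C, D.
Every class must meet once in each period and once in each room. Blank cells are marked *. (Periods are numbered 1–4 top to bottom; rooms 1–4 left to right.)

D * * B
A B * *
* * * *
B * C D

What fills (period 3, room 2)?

Period 1, room 3: period 1 has {B, D} and room 3 has {C}, leaving only A.
Period 1, room 2: period 1 has {A, B, D} and room 2 has {B}, leaving only C.
Period 2, room 3: period 2 has {A, B} and room 3 has {A, C}, leaving only D.
Period 2, room 4: period 2 has {A, B, D} and room 4 has {B, D}, leaving only C.
Period 3, room 1: period 3 has {} and room 1 has {A, B, D}, leaving only C.
Period 3, room 3: period 3 has {C} and room 3 has {A, C, D}, leaving only B.
Period 3, room 4: period 3 has {B, C} and room 4 has {B, C, D}, leaving only A.
Period 3 already has {A, B, C} and room 2 already has {B, C}, so period 3, room 2 must be D.

D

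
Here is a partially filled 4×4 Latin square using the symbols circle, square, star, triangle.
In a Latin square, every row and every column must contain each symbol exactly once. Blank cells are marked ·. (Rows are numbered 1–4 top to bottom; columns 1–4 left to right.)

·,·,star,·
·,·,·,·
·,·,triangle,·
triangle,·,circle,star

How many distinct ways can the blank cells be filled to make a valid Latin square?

Row 1, column 1: eliminating its row and column leaves {circle, square}.
Row 1, column 2: eliminating its row and column leaves {circle, square, triangle}.
Row 1, column 4: eliminating its row and column leaves {circle, square, triangle}.
Row 2, column 1: eliminating its row and column leaves {circle, square, star}.
Row 2, column 2: eliminating its row and column leaves {circle, square, star, triangle}.
Row 2, column 3: eliminating its row and column leaves {square}.
Row 2, column 4: eliminating its row and column leaves {circle, square, triangle}.
Row 3, column 1: eliminating its row and column leaves {circle, square, star}.
Row 3, column 2: eliminating its row and column leaves {circle, square, star}.
Row 3, column 4: eliminating its row and column leaves {circle, square}.
Row 4, column 2: eliminating its row and column leaves {square}.
Enumerating the assignments across these blanks that avoid any row or column repeat gives 4 completions.

4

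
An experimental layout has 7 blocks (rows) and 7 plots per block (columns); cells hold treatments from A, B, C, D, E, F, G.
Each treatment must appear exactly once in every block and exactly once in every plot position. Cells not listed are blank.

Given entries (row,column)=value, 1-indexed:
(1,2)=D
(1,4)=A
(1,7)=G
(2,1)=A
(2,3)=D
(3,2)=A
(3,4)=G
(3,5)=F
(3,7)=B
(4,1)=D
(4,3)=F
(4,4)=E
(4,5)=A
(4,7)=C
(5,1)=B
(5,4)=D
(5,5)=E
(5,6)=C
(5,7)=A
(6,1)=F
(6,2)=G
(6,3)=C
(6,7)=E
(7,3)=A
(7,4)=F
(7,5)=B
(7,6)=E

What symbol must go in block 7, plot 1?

Block 1, plot 5: block 1 has {A, D, G} and plot 5 has {A, B, E, F}, leaving only C.
Block 1, plot 1: block 1 has {A, C, D, G} and plot 1 has {A, B, D, F}, leaving only E.
Block 1, plot 3: block 1 has {A, C, D, E, G} and plot 3 has {A, C, D, F}, leaving only B.
Block 1, plot 6: block 1 has {A, B, C, D, E, G} and plot 6 has {C, E}, leaving only F.
Block 2, plot 5: block 2 has {A, D} and plot 5 has {A, B, C, E, F}, leaving only G.
Block 2, plot 6: block 2 has {A, D, G} and plot 6 has {C, E, F}, leaving only B.
Block 2, plot 4: block 2 has {A, B, D, G} and plot 4 has {A, D, E, F, G}, leaving only C.
Block 2, plot 7: block 2 has {A, B, C, D, G} and plot 7 has {A, B, C, E, G}, leaving only F.
Block 2, plot 2: block 2 has {A, B, C, D, F, G} and plot 2 has {A, D, G}, leaving only E.
Block 3, plot 1: block 3 has {A, B, F, G} and plot 1 has {A, B, D, E, F}, leaving only C.
Block 7 already has {A, B, E, F} and plot 1 already has {A, B, C, D, E, F}, so block 7, plot 1 must be G.

G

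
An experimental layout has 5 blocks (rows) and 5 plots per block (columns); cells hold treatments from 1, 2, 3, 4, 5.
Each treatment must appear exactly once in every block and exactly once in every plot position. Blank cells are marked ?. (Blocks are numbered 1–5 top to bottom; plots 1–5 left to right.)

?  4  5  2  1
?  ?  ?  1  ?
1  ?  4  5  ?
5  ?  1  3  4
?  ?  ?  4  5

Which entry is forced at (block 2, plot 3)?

Block 1, plot 1: block 1 has {1, 2, 4, 5} and plot 1 has {1, 5}, leaving only 3.
Block 4, plot 2: block 4 has {1, 3, 4, 5} and plot 2 has {4}, leaving only 2.
Block 3, plot 2: block 3 has {1, 4, 5} and plot 2 has {2, 4}, leaving only 3.
Block 2, plot 2: block 2 has {1} and plot 2 has {2, 3, 4}, leaving only 5.
Block 3, plot 5: block 3 has {1, 3, 4, 5} and plot 5 has {1, 4, 5}, leaving only 2.
Block 2, plot 5: block 2 has {1, 5} and plot 5 has {1, 2, 4, 5}, leaving only 3.
Block 2 already has {1, 3, 5} and plot 3 already has {1, 4, 5}, so block 2, plot 3 must be 2.

2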